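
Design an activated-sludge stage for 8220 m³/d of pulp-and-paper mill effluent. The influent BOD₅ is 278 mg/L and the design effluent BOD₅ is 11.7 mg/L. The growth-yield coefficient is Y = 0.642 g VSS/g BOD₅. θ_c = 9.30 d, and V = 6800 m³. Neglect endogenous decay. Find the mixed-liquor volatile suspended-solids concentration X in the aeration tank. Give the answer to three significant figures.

From V·X = Y·Q·(S₀ − S)·θ_c (decay neglected): X = 0.642 × 8220 × (278 − 11.7) × 9.30 / 6800 = 1922 mg/L.

X ≈ 1920 mg/L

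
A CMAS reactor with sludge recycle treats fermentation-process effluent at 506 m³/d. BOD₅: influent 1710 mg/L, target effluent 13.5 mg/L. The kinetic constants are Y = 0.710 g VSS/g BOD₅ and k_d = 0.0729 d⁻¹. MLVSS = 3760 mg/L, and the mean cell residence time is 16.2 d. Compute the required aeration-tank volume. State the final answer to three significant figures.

V ≈ 1200 m³

From the SRT design equation V = Y Q (S₀−S) θ_c / [X (1 + k_d θ_c)] = 0.710 × 506 × (1710 − 13.5) × 16.2 / [3760 × (1 + 0.0729 × 16.2)] = 9.87×10^6 / 8200 = 1204 m³.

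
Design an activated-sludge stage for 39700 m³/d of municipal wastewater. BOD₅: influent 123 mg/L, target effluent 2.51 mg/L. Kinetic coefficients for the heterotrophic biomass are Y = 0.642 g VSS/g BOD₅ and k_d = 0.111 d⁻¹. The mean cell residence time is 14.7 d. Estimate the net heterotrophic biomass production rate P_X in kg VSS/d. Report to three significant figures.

The observed yield is Y_obs = Y/(1 + k_d·θ_c) = 0.642 / (1 + 0.111 × 14.7) = 0.642 / 2.632 = 0.2439 g VSS per g BOD₅ removed.
ΔS = 123 − 2.51 = 120.5 mg/L, so the substrate removal rate is 39700 × 120.5/1000 = 4783 kg BOD₅/d.
P_X = Y_obs · Q(S₀ − S) = 0.2439 × 4783 = 1167 kg VSS/d.

P_X ≈ 1170 kg VSS/d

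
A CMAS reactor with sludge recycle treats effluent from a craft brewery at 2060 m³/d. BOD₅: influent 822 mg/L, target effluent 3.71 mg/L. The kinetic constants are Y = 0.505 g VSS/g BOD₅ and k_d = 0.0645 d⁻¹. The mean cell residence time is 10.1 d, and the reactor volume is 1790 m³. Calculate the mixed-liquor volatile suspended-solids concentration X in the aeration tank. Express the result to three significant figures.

X ≈ 2910 mg/L

From V·X·(1 + k_d·θ_c) = Y·Q·(S₀ − S)·θ_c: X = 0.505 × 2060 × (822 − 3.71) × 10.1 / [1790 × (1 + 0.0645 × 10.1)] = 2908 mg/L.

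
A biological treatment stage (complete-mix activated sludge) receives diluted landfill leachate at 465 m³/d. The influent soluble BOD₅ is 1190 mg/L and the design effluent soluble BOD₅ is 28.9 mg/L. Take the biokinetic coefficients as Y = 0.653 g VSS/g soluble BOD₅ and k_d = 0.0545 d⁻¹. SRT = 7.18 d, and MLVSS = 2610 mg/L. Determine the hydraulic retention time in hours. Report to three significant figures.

τ ≈ 36.0 h

Rearranging the biomass balance for a CMAS with decay, V = Y·Q·ΔS·θ_c / [X·(1+k_d θ_c)] = 0.653 × 465 × (1190 − 28.9) × 7.18 / [2610 × (1 + 0.0545 × 7.18)] = 2.53×10^6 / 3631 = 697.1 m³.
HRT = V/Q = 697.1 m³ / 465 m³·d⁻¹ = 1.499 d × 24 = 35.98 h.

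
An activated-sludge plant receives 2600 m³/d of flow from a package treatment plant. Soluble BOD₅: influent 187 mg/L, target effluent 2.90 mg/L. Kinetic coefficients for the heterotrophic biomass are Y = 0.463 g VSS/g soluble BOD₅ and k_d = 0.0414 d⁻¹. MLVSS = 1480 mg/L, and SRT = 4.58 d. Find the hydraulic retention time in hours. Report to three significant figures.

τ ≈ 5.32 h

From the SRT design equation V = Y Q (S₀−S) θ_c / [X (1 + k_d θ_c)] = 0.463 × 2600 × (187 − 2.90) × 4.58 / [1480 × (1 + 0.0414 × 4.58)] = 1.02×10^6 / 1761 = 576.5 m³.
Hydraulic retention time τ = V/Q = 576.5 / 2600 = 0.2217 d = 5.322 h.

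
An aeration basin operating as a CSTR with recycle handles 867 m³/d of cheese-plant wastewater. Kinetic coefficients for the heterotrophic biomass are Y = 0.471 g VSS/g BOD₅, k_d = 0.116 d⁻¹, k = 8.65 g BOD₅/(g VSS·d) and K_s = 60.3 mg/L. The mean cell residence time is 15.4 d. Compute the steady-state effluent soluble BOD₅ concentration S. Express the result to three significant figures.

S ≈ 2.80 mg/L

Effluent substrate depends only on kinetics and SRT: S = K_s(1 + k_d θ_c) / [θ_c(Yk − k_d) − 1] = 60.3 × (1 + 0.116 × 15.4) / [15.4 × (0.471 × 8.65 − 0.116) − 1] = 168.0 / 59.96 = 2.802 mg/L.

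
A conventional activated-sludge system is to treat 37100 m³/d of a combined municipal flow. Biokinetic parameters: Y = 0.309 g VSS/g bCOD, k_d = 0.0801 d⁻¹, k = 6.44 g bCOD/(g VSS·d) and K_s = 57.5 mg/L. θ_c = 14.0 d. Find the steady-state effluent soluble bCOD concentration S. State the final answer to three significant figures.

From the Monod/SRT balance for a CMAS, S = K_s·(1+k_d θ_c)/[θ_c·(Y k − k_d) − 1] = 57.5 × (1 + 0.0801 × 14.0) / [14.0 × (0.309 × 6.44 − 0.0801) − 1] = 122.0 / 25.74 = 4.739 mg/L.

S ≈ 4.74 mg/L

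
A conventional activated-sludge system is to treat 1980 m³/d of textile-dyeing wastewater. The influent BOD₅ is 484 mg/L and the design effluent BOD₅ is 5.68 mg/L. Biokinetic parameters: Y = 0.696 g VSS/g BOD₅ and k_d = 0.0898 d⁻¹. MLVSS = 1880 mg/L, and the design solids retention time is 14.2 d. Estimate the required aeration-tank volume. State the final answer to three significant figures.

Steady-state biomass mass balance: V·X·(1 + k_d·θ_c) = Y·Q·(S₀ − S)·θ_c, so V = 0.696 × 1980 × (484 − 5.68) × 14.2 / [1880 × (1 + 0.0898 × 14.2)] = 9.36×10^6 / 4277 = 2188 m³.

V ≈ 2190 m³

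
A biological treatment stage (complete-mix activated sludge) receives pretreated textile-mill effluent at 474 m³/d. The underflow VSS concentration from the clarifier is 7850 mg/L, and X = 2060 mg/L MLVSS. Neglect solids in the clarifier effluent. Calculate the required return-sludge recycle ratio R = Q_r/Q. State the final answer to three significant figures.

R ≈ 0.356

R = Q_r/Q = X/(X_r − X) = 2060 / (7850 − 2060) = 0.3558.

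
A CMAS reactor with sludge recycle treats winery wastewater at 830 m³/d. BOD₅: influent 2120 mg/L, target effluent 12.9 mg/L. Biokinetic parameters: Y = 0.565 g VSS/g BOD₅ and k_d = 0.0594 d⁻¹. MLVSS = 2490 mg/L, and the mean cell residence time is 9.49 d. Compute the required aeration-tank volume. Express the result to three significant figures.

Rearranging the biomass balance for a CMAS with decay, V = Y·Q·ΔS·θ_c / [X·(1+k_d θ_c)] = 0.565 × 830 × (2120 − 12.9) × 9.49 / [2490 × (1 + 0.0594 × 9.49)] = 9.38×10^6 / 3894 = 2408 m³.

V ≈ 2410 m³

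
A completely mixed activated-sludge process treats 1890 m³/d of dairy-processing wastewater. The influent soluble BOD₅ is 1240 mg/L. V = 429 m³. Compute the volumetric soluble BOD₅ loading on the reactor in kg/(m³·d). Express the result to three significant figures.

Applied soluble BOD₅ load per unit volume = Q·S₀/V = (1890 × 1240/1000)/429.0 = 5.463 kg soluble BOD₅·m⁻³·d⁻¹.

L_v ≈ 5.46 kg soluble BOD₅/(m³·d)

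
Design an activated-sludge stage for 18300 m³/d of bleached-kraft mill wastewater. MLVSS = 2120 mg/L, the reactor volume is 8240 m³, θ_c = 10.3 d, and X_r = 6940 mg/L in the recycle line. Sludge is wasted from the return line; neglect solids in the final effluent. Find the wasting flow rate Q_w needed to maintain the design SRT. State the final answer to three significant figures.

θ_c = V·X/(Q_w·X_r) when wasting from the recycle, so Q_w = V·X/(θ_c·X_r) = 8240 × 2120 / (10.3 × 6940) = 244.4 m³/d.

Q_w ≈ 244 m³/d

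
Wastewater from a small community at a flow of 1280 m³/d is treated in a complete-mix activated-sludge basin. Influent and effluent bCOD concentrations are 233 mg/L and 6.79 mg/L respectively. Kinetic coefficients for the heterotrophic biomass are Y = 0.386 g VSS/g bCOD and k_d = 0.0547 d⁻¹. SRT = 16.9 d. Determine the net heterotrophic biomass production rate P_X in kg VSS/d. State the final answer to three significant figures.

Observed yield with endogenous decay: Y_obs = Y / (1 + k_d·θ_c) = 0.386 / (1 + 0.0547 × 16.9) = 0.386 / 1.924 = 0.2006 g VSS/g bCOD.
Substrate removed = Q·(S₀ − S) = 1280 m³/d × (233 − 6.79) g/m³ = 2.9×10^5 g/d = 289.5 kg/d.
Biomass produced: P_X = Y_obs·Q·ΔS = 0.2006 × 289.5 ≈ 58.08 kg VSS/d.

P_X ≈ 58.1 kg VSS/d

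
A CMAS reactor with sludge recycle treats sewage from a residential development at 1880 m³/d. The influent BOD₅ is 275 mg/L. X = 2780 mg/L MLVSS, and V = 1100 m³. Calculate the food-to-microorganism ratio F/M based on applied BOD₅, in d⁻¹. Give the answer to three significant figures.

F/M = applied load / biomass = Q·S₀/(V·X) = 1880 × 275 / (1100 × 2780) = 0.1691 d⁻¹.

F/M ≈ 0.169 d⁻¹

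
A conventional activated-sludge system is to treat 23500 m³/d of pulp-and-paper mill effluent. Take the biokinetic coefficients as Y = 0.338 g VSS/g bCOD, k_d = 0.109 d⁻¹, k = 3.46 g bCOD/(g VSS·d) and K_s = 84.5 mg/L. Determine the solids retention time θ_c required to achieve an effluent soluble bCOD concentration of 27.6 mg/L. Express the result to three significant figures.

At the target effluent, Y k S/(K_s+S) = 0.338×3.46×27.6/112.1 = 0.2879 d⁻¹.
θ_c = 1/(μ − k_d) = 1/(0.2879 − 0.109) = 1/0.1789 = 5.589 d.

θ_c ≈ 5.59 d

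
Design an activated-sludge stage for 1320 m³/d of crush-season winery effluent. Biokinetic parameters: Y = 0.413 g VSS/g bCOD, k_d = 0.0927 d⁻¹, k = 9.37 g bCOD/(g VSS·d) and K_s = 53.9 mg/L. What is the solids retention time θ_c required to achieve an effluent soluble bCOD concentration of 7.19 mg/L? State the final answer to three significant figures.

θ_c ≈ 2.76 d

From 1/θ_c = Y·k·S/(K_s + S) − k_d: Y·k·S/(K_s+S) = 0.413 × 9.37 × 7.19 / (53.9 + 7.19) = 0.4555 d⁻¹.
θ_c = 1/(μ − k_d) = 1/(0.4555 − 0.0927) = 1/0.3628 = 2.757 d.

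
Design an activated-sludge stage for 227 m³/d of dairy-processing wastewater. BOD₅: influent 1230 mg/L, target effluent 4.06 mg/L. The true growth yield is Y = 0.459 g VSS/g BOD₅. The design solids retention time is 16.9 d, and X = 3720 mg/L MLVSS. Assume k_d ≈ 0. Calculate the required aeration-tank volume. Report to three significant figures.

V ≈ 580 m³

Biomass mass balance (decay neglected): V·X = Y·Q·(S₀ − S)·θ_c, so V = 0.459 × 227 × (1230 − 4.06) × 16.9 / 3720 = 580.3 m³.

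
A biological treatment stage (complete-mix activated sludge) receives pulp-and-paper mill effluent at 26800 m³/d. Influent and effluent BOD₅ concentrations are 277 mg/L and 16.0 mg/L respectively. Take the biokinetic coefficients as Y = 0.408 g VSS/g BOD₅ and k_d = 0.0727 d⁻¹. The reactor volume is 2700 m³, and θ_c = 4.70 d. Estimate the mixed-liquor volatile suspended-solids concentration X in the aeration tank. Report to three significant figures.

X = Y·Q·ΔS·θ_c / [V·(1 + k_d θ_c)] = 0.408 × 26800 × (277 − 16.0) × 4.70 / [2700 × (1 + 0.0727 × 4.70)] = 3703 mg/L.

X ≈ 3700 mg/L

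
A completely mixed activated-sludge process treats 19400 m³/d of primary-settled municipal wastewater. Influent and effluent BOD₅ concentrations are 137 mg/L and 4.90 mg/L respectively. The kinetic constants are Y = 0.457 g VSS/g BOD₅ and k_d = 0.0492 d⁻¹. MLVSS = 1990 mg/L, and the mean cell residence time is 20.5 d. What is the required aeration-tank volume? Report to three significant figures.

V ≈ 6010 m³

Steady-state biomass mass balance: V·X·(1 + k_d·θ_c) = Y·Q·(S₀ − S)·θ_c, so V = 0.457 × 19400 × (137 − 4.90) × 20.5 / [1990 × (1 + 0.0492 × 20.5)] = 2.4×10^7 / 3997 = 6007 m³.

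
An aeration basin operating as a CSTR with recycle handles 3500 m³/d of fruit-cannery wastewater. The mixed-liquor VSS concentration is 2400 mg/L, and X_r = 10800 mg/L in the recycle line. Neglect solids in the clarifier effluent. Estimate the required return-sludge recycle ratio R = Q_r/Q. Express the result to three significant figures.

R ≈ 0.286

Solids balance on the clarifier gives (1+R)X = R·X_r, so R = X/(X_r − X) = 2400 / (10800 − 2400) = 0.2857.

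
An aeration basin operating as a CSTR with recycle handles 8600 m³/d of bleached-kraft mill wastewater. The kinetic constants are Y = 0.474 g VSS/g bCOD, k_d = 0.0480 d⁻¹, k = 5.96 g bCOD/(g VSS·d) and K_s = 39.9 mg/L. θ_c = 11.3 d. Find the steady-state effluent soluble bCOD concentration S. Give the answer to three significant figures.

S ≈ 2.03 mg/L

Effluent substrate depends only on kinetics and SRT: S = K_s(1 + k_d θ_c) / [θ_c(Yk − k_d) − 1] = 39.9 × (1 + 0.0480 × 11.3) / [11.3 × (0.474 × 5.96 − 0.0480) − 1] = 61.54 / 30.38 = 2.026 mg/L.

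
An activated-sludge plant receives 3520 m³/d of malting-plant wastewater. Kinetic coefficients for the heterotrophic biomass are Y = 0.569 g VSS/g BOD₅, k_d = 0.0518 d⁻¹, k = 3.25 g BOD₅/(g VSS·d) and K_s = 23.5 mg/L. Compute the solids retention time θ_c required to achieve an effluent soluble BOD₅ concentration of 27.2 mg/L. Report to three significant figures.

From 1/θ_c = Y·k·S/(K_s + S) − k_d: Y·k·S/(K_s+S) = 0.569 × 3.25 × 27.2 / (23.5 + 27.2) = 0.9921 d⁻¹.
θ_c = 1/(μ − k_d) = 1/(0.9921 − 0.0518) = 1/0.9403 = 1.063 d.

θ_c ≈ 1.06 d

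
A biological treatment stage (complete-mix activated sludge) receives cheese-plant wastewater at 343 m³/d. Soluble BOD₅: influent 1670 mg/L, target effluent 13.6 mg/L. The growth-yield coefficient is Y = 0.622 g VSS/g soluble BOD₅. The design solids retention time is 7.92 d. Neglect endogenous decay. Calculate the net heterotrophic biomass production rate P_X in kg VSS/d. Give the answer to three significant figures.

With endogenous decay neglected, the observed yield equals the true yield: Y_obs = Y = 0.622 g VSS/g soluble BOD₅.
Mass of soluble BOD₅ removed per day: Q(S₀ − S) = 343 × 1656 g/m³ = 568.1 kg/d.
Biomass produced: P_X = Y_obs·Q·ΔS = 0.6220 × 568.1 ≈ 353.4 kg VSS/d.

P_X ≈ 353 kg VSS/d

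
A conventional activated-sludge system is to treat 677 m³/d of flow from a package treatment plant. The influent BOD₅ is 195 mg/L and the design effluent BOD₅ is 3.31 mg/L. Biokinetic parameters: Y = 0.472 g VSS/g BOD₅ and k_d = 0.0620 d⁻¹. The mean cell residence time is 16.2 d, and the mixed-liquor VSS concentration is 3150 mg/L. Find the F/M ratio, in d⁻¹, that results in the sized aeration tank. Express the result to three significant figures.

From the SRT design equation V = Y Q (S₀−S) θ_c / [X (1 + k_d θ_c)] = 0.472 × 677 × (195 − 3.31) × 16.2 / [3150 × (1 + 0.0620 × 16.2)] = 9.92×10^5 / 6314 = 157.2 m³.
F/M = Q·S₀ / (V·X) = 677 × 195 / (157.2 × 3150) = 0.2667 g BOD₅·(g VSS·d)⁻¹.

F/M ≈ 0.267 d⁻¹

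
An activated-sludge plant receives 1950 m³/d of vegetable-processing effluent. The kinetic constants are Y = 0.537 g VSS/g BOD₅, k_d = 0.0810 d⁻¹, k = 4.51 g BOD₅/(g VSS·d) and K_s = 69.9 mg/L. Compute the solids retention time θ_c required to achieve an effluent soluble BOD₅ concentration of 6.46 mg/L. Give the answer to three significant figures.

θ_c ≈ 8.07 d

At the target effluent, Y k S/(K_s+S) = 0.537×4.51×6.46/76.36 = 0.2049 d⁻¹.
θ_c = 1/(μ − k_d) = 1/(0.2049 − 0.0810) = 1/0.1239 = 8.072 d.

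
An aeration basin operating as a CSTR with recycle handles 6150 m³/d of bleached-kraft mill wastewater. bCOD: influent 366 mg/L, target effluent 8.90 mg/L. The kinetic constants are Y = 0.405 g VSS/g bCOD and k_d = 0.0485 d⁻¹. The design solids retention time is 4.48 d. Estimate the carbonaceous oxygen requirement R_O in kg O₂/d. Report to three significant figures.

The observed yield is Y_obs = Y/(1 + k_d·θ_c) = 0.405 / (1 + 0.0485 × 4.48) = 0.405 / 1.217 = 0.3327 g VSS per g bCOD removed.
Mass of bCOD removed per day: Q(S₀ − S) = 6150 × 357.1 g/m³ = 2196 kg/d.
Biomass synthesised: P_X = Y_obs × 2196 = 730.7 kg VSS/d.
R_O = Q·(S₀ − S) − 1.42·P_X = 2196 − 1.42 × 730.7 = 1159 kg O₂/d.

R_O ≈ 1160 kg O₂/d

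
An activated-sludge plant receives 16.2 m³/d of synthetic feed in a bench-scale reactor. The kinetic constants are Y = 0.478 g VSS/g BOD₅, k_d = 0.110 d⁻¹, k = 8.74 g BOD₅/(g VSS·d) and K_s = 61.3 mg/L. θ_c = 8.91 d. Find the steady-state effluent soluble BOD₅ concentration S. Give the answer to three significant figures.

From the Monod/SRT balance for a CMAS, S = K_s·(1+k_d θ_c)/[θ_c·(Y k − k_d) − 1] = 61.3 × (1 + 0.110 × 8.91) / [8.91 × (0.478 × 8.74 − 0.110) − 1] = 121.4 / 35.24 = 3.444 mg/L.

S ≈ 3.44 mg/L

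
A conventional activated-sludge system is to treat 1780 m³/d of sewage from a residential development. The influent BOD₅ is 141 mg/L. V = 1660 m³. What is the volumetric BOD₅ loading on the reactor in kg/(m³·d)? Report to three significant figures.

L_v = Q S₀ / V = 1780 × 141 × 10⁻³ / 1660 = 0.1512 kg/(m³·d).

L_v ≈ 0.151 kg BOD₅/(m³·d)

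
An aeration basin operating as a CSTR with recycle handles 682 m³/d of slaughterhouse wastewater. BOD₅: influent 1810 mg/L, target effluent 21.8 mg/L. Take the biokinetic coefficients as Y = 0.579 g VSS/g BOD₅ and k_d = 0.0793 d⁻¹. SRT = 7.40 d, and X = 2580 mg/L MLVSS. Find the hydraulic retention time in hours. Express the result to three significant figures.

Rearranging the biomass balance for a CMAS with decay, V = Y·Q·ΔS·θ_c / [X·(1+k_d θ_c)] = 0.579 × 682 × (1810 − 21.8) × 7.40 / [2580 × (1 + 0.0793 × 7.40)] = 5.23×10^6 / 4094 = 1276 m³.
τ = V/Q = 1276/682 = 1.871 d, or 44.91 h.

τ ≈ 44.9 h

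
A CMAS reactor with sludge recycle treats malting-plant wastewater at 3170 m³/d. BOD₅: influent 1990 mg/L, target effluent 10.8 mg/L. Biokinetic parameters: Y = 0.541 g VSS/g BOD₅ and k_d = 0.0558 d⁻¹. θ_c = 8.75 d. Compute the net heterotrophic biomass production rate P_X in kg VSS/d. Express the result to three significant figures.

The observed yield is Y_obs = Y/(1 + k_d·θ_c) = 0.541 / (1 + 0.0558 × 8.75) = 0.541 / 1.488 = 0.3635 g VSS per g BOD₅ removed.
ΔS = 1990 − 10.8 = 1979 mg/L, so the substrate removal rate is 3170 × 1979/1000 = 6274 kg BOD₅/d.
Biomass produced: P_X = Y_obs·Q·ΔS = 0.3635 × 6274 ≈ 2281 kg VSS/d.

P_X ≈ 2280 kg VSS/d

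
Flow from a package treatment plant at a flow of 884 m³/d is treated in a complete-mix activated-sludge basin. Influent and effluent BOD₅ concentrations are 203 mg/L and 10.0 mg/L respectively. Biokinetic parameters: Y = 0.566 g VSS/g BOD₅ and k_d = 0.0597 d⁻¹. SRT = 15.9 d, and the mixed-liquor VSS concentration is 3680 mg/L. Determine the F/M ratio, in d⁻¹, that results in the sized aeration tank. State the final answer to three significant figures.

F/M ≈ 0.228 d⁻¹

From the SRT design equation V = Y Q (S₀−S) θ_c / [X (1 + k_d θ_c)] = 0.566 × 884 × (203 − 10.0) × 15.9 / [3680 × (1 + 0.0597 × 15.9)] = 1.54×10^6 / 7173 = 214.0 m³.
Food-to-microorganism ratio F/M = Q S₀ / (V X) = 884 × 203 / (214.0 × 3680) = 0.2278 d⁻¹.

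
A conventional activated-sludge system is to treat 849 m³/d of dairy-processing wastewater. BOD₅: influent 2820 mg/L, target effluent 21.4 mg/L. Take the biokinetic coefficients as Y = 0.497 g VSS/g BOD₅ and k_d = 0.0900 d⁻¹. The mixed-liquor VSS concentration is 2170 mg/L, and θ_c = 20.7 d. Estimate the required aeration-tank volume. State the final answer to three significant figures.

From the SRT design equation V = Y Q (S₀−S) θ_c / [X (1 + k_d θ_c)] = 0.497 × 849 × (2820 − 21.4) × 20.7 / [2170 × (1 + 0.0900 × 20.7)] = 2.44×10^7 / 6213 = 3935 m³.

V ≈ 3930 m³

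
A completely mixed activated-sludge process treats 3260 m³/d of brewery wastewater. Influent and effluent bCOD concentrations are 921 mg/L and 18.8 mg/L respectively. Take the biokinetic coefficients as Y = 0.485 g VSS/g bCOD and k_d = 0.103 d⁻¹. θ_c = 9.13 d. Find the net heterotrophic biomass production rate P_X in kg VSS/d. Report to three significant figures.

P_X ≈ 735 kg VSS/d

The observed yield is Y_obs = Y/(1 + k_d·θ_c) = 0.485 / (1 + 0.103 × 9.13) = 0.485 / 1.940 = 0.2499 g VSS per g bCOD removed.
Q·(S₀ − S) = 3260 × (921 − 18.8) × 10⁻³ = 2941 kg/d removed.
So the net sludge growth is P_X = 0.2499 × 2941 = 735.1 kg VSS/d.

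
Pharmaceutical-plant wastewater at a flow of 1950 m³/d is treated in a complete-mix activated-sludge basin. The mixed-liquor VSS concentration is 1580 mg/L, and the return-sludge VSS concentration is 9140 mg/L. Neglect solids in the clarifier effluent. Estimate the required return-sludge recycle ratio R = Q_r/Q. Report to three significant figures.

R ≈ 0.209

Mass balance around the secondary clarifier (neglecting effluent solids): R = X / (X_r − X) = 1580 / (9140 − 1580) = 0.2090.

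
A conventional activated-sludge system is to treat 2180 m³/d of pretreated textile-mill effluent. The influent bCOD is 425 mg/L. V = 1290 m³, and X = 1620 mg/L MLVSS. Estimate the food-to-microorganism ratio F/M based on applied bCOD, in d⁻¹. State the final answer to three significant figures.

F/M = Q·S₀ / (V·X) = 2180 × 425 / (1290 × 1620) = 0.4433 g bCOD·(g VSS·d)⁻¹.

F/M ≈ 0.443 d⁻¹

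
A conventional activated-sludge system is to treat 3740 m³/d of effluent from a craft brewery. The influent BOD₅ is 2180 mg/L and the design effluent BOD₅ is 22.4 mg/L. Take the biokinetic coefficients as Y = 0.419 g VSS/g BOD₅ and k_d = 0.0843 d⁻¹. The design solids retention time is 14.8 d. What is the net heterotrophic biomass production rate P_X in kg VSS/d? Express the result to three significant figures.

Y_obs = Y / (1 + k_d θ_c) = 0.419 / (1 + 0.0843 × 14.8) = 0.419 / 2.248 = 0.1864.
ΔS = 2180 − 22.4 = 2158 mg/L, so the substrate removal rate is 3740 × 2158/1000 = 8069 kg BOD₅/d.
Net biomass production P_X = Y_obs × Q·(S₀ − S) = 0.1864 × 8069 = 1504 kg VSS/d.

P_X ≈ 1500 kg VSS/d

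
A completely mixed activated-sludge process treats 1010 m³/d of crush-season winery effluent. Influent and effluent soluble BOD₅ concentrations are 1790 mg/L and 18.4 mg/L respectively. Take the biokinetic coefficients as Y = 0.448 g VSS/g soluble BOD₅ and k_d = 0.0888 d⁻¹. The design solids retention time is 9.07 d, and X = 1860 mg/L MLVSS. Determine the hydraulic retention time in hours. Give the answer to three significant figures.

τ ≈ 51.4 h

Rearranging the biomass balance for a CMAS with decay, V = Y·Q·ΔS·θ_c / [X·(1+k_d θ_c)] = 0.448 × 1010 × (1790 − 18.4) × 9.07 / [1860 × (1 + 0.0888 × 9.07)] = 7.27×10^6 / 3358 = 2165 m³.
HRT = V/Q = 2165 m³ / 1010 m³·d⁻¹ = 2.144 d × 24 = 51.45 h.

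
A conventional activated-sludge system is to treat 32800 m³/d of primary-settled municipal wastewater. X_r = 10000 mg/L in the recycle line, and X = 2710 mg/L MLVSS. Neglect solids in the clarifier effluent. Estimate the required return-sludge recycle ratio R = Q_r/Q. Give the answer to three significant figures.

R ≈ 0.372

R = Q_r/Q = X/(X_r − X) = 2710 / (10000 − 2710) = 0.3717.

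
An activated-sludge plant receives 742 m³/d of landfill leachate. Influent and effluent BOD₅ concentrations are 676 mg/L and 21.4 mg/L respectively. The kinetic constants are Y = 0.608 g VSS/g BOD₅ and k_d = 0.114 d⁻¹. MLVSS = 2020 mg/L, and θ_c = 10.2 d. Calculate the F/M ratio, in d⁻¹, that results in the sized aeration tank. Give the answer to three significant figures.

F/M ≈ 0.360 d⁻¹

Steady-state biomass mass balance: V·X·(1 + k_d·θ_c) = Y·Q·(S₀ − S)·θ_c, so V = 0.608 × 742 × (676 − 21.4) × 10.2 / [2020 × (1 + 0.114 × 10.2)] = 3.01×10^6 / 4369 = 689.5 m³.
Food-to-microorganism ratio F/M = Q S₀ / (V X) = 742 × 676 / (689.5 × 2020) = 0.3601 d⁻¹.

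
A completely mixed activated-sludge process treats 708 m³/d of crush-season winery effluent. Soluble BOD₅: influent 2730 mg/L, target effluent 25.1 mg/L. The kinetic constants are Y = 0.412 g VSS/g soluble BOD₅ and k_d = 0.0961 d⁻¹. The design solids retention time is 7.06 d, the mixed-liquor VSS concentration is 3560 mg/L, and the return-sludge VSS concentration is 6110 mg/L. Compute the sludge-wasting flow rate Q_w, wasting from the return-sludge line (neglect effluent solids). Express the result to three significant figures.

Steady-state biomass mass balance: V·X·(1 + k_d·θ_c) = Y·Q·(S₀ − S)·θ_c, so V = 0.412 × 708 × (2730 − 25.1) × 7.06 / [3560 × (1 + 0.0961 × 7.06)] = 5.57×10^6 / 5975 = 932.2 m³.
θ_c = V·X/(Q_w·X_r) when wasting from the recycle, so Q_w = V·X/(θ_c·X_r) = 932.2 × 3560 / (7.06 × 6110) = 76.94 m³/d.

Q_w ≈ 76.9 m³/d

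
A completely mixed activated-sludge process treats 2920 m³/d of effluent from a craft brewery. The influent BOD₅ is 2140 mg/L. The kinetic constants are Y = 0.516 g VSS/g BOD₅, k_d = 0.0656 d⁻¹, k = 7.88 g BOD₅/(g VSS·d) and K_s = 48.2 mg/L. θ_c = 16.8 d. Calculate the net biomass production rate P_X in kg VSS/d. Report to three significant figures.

Effluent substrate depends only on kinetics and SRT: S = K_s(1 + k_d θ_c) / [θ_c(Yk − k_d) − 1] = 48.2 × (1 + 0.0656 × 16.8) / [16.8 × (0.516 × 7.88 − 0.0656) − 1] = 101.3 / 66.21 = 1.530 mg/L.
Observed yield with endogenous decay: Y_obs = Y / (1 + k_d·θ_c) = 0.516 / (1 + 0.0656 × 16.8) = 0.516 / 2.102 = 0.2455 g VSS/g BOD₅.
Q·(S₀ − S) = 2920 × (2140 − 1.53) × 10⁻³ = 6244 kg/d removed.
P_X = Y_obs · Q(S₀ − S) = 0.2455 × 6244 = 1533 kg VSS/d.

P_X ≈ 1530 kg VSS/d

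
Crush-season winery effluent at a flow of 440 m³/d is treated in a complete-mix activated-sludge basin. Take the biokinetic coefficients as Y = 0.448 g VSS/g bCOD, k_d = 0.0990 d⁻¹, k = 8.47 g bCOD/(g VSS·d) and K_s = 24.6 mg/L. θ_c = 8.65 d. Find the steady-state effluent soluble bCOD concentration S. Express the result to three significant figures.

Effluent substrate depends only on kinetics and SRT: S = K_s(1 + k_d θ_c) / [θ_c(Yk − k_d) − 1] = 24.6 × (1 + 0.0990 × 8.65) / [8.65 × (0.448 × 8.47 − 0.0990) − 1] = 45.67 / 30.97 = 1.475 mg/L.

S ≈ 1.47 mg/L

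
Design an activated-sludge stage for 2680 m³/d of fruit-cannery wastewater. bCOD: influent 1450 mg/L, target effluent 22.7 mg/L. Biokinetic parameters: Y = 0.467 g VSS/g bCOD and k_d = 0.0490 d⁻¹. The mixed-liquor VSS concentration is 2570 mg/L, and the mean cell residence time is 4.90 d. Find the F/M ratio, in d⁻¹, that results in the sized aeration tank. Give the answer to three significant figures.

F/M ≈ 0.551 d⁻¹

From the SRT design equation V = Y Q (S₀−S) θ_c / [X (1 + k_d θ_c)] = 0.467 × 2680 × (1450 − 22.7) × 4.90 / [2570 × (1 + 0.0490 × 4.90)] = 8.75×10^6 / 3187 = 2746 m³.
F/M = Q·S₀ / (V·X) = 2680 × 1450 / (2746 × 2570) = 0.5505 g bCOD·(g VSS·d)⁻¹.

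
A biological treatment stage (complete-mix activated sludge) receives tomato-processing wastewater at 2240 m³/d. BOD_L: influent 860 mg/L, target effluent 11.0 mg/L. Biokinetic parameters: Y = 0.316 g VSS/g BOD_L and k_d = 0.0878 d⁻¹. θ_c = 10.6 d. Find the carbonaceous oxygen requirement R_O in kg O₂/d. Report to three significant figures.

Y_obs = Y / (1 + k_d θ_c) = 0.316 / (1 + 0.0878 × 10.6) = 0.316 / 1.931 = 0.1637.
Substrate removed = Q·(S₀ − S) = 2240 m³/d × (860 − 11.0) g/m³ = 1.9×10^6 g/d = 1902 kg/d.
Net sludge production P_X = 0.1637 × 1902 = 311.3 kg VSS/d.
Carbonaceous O₂ demand = substrate oxidised − cell-mass equivalent = 1902 − 1.42 × 311.3 = 1460 kg O₂/d.

R_O ≈ 1460 kg O₂/d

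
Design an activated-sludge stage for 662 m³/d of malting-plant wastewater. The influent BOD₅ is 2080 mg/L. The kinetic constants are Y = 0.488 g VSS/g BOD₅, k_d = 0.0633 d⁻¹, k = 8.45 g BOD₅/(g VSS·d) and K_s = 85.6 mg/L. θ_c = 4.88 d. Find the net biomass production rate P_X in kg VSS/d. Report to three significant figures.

P_X ≈ 512 kg VSS/d

For a completely mixed reactor with recycle the Lawrence–McCarty relation gives S = K_s·(1 + k_d·θ_c) / [θ_c·(Y·k − k_d) − 1] = 85.6 × (1 + 0.0633 × 4.88) / [4.88 × (0.488 × 8.45 − 0.0633) − 1] = 112.0 / 18.81 = 5.955 mg/L.
The observed yield is Y_obs = Y/(1 + k_d·θ_c) = 0.488 / (1 + 0.0633 × 4.88) = 0.488 / 1.309 = 0.3728 g VSS per g BOD₅ removed.
Mass of BOD₅ removed per day: Q(S₀ − S) = 662 × 2074 g/m³ = 1373 kg/d.
Biomass produced: P_X = Y_obs·Q·ΔS = 0.3728 × 1373 ≈ 511.9 kg VSS/d.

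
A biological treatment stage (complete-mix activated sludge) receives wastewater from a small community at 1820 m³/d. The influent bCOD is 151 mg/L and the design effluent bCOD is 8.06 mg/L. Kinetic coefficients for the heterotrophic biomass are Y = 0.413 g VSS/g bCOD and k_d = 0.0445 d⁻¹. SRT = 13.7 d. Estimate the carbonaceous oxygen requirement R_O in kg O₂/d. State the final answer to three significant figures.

Observed yield with endogenous decay: Y_obs = Y / (1 + k_d·θ_c) = 0.413 / (1 + 0.0445 × 13.7) = 0.413 / 1.610 = 0.2566 g VSS/g bCOD.
ΔS = 151 − 8.06 = 142.9 mg/L, so the substrate removal rate is 1820 × 142.9/1000 = 260.2 kg bCOD/d.
P_X = Y_obs·Q·(S₀ − S) = 0.2566 × 260.2 = 66.75 kg VSS/d.
Carbonaceous O₂ demand = substrate oxidised − cell-mass equivalent = 260.2 − 1.42 × 66.75 = 165.4 kg O₂/d.

R_O ≈ 165 kg O₂/d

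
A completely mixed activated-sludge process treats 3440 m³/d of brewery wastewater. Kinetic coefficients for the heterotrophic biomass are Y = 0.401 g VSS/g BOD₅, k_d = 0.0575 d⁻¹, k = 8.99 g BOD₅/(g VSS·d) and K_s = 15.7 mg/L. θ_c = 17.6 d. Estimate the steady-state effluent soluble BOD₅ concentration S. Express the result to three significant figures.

S ≈ 0.514 mg/L

From the Monod/SRT balance for a CMAS, S = K_s·(1+k_d θ_c)/[θ_c·(Y k − k_d) − 1] = 15.7 × (1 + 0.0575 × 17.6) / [17.6 × (0.401 × 8.99 − 0.0575) − 1] = 31.59 / 61.44 = 0.5142 mg/L.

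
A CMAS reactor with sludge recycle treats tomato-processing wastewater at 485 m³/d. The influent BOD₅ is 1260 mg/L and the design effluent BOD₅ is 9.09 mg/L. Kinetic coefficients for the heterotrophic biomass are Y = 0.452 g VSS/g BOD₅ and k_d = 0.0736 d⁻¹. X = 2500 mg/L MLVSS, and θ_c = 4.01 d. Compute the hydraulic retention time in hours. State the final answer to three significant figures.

Rearranging the biomass balance for a CMAS with decay, V = Y·Q·ΔS·θ_c / [X·(1+k_d θ_c)] = 0.452 × 485 × (1260 − 9.09) × 4.01 / [2500 × (1 + 0.0736 × 4.01)] = 1.1×10^6 / 3238 = 339.6 m³.
HRT = V/Q = 339.6 m³ / 485 m³·d⁻¹ = 0.7003 d × 24 = 16.81 h.

τ ≈ 16.8 h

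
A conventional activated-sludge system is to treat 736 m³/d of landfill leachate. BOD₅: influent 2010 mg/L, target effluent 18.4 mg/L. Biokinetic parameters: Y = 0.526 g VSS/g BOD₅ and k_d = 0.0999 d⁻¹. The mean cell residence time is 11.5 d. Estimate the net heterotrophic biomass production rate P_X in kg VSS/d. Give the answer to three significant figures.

P_X ≈ 359 kg VSS/d

Correct the yield for decay: Y_obs = Y/(1 + k_d θ_c) = 0.526 / (1 + 0.0999 × 11.5) = 0.526 / 2.149 = 0.2448.
Substrate removed = Q·(S₀ − S) = 736 m³/d × (2010 − 18.4) g/m³ = 1.47×10^6 g/d = 1466 kg/d.
Biomass produced: P_X = Y_obs·Q·ΔS = 0.2448 × 1466 ≈ 358.8 kg VSS/d.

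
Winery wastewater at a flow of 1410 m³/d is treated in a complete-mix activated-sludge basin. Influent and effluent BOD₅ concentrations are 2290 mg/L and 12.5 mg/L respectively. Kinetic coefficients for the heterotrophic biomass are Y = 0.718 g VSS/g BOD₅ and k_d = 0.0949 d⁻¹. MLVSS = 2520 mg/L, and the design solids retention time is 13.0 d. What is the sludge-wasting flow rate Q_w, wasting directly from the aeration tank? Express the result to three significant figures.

Rearranging the biomass balance for a CMAS with decay, V = Y·Q·ΔS·θ_c / [X·(1+k_d θ_c)] = 0.718 × 1410 × (2290 − 12.5) × 13.0 / [2520 × (1 + 0.0949 × 13.0)] = 3×10^7 / 5629 = 5325 m³.
For wasting at MLVSS concentration, Q_w = V/θ_c = 5325/13.0 = 409.6 m³/d.

Q_w ≈ 410 m³/d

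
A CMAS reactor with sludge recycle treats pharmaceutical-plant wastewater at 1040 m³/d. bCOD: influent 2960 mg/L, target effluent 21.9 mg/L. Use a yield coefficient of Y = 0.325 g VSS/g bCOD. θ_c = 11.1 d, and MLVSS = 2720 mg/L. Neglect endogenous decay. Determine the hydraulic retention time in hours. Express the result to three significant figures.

Biomass mass balance (decay neglected): V·X = Y·Q·(S₀ − S)·θ_c, so V = 0.325 × 1040 × (2960 − 21.9) × 11.1 / 2720 = 4053 m³.
τ = V/Q = 4053/1040 = 3.897 d, or 93.52 h.

τ ≈ 93.5 h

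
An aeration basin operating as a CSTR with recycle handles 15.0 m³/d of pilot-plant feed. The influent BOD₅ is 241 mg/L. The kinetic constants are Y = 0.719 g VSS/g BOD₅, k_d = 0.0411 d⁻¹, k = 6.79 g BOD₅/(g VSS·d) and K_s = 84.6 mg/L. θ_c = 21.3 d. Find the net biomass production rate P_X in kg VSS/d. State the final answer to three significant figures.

Effluent substrate depends only on kinetics and SRT: S = K_s(1 + k_d θ_c) / [θ_c(Yk − k_d) − 1] = 84.6 × (1 + 0.0411 × 21.3) / [21.3 × (0.719 × 6.79 − 0.0411) − 1] = 158.7 / 102.1 = 1.554 mg/L.
Correct the yield for decay: Y_obs = Y/(1 + k_d θ_c) = 0.719 / (1 + 0.0411 × 21.3) = 0.719 / 1.875 = 0.3834.
ΔS = 241 − 1.55 = 239.4 mg/L, so the substrate removal rate is 15.0 × 239.4/1000 = 3.592 kg BOD₅/d.
P_X = Y_obs · Q(S₀ − S) = 0.3834 × 3.592 = 1.377 kg VSS/d.

P_X ≈ 1.38 kg VSS/d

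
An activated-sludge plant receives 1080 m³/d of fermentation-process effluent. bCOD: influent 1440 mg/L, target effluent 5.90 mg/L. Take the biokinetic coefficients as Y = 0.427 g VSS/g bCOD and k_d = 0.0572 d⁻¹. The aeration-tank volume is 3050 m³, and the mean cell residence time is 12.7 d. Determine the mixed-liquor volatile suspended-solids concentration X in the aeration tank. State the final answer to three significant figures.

X = Y·Q·ΔS·θ_c / [V·(1 + k_d θ_c)] = 0.427 × 1080 × (1440 − 5.90) × 12.7 / [3050 × (1 + 0.0572 × 12.7)] = 1595 mg/L.

X ≈ 1600 mg/L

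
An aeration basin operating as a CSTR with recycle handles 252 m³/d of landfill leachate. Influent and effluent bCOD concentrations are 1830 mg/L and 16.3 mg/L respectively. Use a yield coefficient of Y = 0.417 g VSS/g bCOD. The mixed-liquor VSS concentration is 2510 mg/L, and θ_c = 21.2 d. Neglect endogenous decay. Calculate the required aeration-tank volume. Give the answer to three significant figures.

V·X = Y·Q·ΔS·θ_c gives V = 0.417 × 252 × (1830 − 16.3) × 21.2 / 2510 = 1610 m³.

V ≈ 1610 m³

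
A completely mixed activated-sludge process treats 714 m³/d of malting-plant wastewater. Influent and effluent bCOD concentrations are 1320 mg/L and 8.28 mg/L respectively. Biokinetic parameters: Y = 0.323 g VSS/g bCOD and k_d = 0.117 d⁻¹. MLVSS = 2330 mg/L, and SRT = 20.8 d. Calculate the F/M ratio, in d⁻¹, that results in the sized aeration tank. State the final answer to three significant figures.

F/M ≈ 0.514 d⁻¹

Rearranging the biomass balance for a CMAS with decay, V = Y·Q·ΔS·θ_c / [X·(1+k_d θ_c)] = 0.323 × 714 × (1320 − 8.28) × 20.8 / [2330 × (1 + 0.117 × 20.8)] = 6.29×10^6 / 8000 = 786.5 m³.
Food-to-microorganism ratio F/M = Q S₀ / (V X) = 714 × 1320 / (786.5 × 2330) = 0.5143 d⁻¹.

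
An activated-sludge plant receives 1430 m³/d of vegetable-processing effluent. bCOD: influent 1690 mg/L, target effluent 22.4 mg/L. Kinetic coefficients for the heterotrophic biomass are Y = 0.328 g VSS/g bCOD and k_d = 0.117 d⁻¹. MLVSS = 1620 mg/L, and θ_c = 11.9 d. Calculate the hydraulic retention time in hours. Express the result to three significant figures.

τ ≈ 40.3 h

From the SRT design equation V = Y Q (S₀−S) θ_c / [X (1 + k_d θ_c)] = 0.328 × 1430 × (1690 − 22.4) × 11.9 / [1620 × (1 + 0.117 × 11.9)] = 9.31×10^6 / 3876 = 2402 m³.
HRT = V/Q = 2402 m³ / 1430 m³·d⁻¹ = 1.680 d × 24 = 40.31 h.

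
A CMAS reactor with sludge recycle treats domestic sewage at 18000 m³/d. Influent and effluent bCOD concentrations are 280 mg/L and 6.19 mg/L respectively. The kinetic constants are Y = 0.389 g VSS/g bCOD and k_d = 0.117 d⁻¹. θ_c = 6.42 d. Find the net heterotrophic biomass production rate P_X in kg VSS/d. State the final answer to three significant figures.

P_X ≈ 1090 kg VSS/d

Observed yield with endogenous decay: Y_obs = Y / (1 + k_d·θ_c) = 0.389 / (1 + 0.117 × 6.42) = 0.389 / 1.751 = 0.2221 g VSS/g bCOD.
Q·(S₀ − S) = 18000 × (280 − 6.19) × 10⁻³ = 4929 kg/d removed.
Net biomass production P_X = Y_obs × Q·(S₀ − S) = 0.2221 × 4929 = 1095 kg VSS/d.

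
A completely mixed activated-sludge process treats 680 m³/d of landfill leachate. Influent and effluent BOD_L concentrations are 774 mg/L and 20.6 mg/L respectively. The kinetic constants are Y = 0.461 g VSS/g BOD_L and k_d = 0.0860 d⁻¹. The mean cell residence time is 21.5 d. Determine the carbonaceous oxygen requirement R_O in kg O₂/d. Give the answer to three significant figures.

R_O ≈ 395 kg O₂/d

The observed yield is Y_obs = Y/(1 + k_d·θ_c) = 0.461 / (1 + 0.0860 × 21.5) = 0.461 / 2.849 = 0.1618 g VSS per g BOD_L removed.
Substrate removed = Q·(S₀ − S) = 680 m³/d × (774 − 20.6) g/m³ = 5.12×10^5 g/d = 512.3 kg/d.
Biomass synthesised: P_X = Y_obs × 512.3 = 82.90 kg VSS/d.
R_O = Q·ΔS − 1.42 P_X = 512.3 − 117.7 = 394.6 kg O₂/d.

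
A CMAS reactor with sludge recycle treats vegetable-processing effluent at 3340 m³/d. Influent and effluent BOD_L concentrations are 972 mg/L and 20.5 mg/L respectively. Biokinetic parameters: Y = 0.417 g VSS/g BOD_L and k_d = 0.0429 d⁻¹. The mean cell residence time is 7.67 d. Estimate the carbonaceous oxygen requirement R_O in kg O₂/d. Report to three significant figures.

Observed yield with endogenous decay: Y_obs = Y / (1 + k_d·θ_c) = 0.417 / (1 + 0.0429 × 7.67) = 0.417 / 1.329 = 0.3138 g VSS/g BOD_L.
Mass of BOD_L removed per day: Q(S₀ − S) = 3340 × 951.5 g/m³ = 3178 kg/d.
P_X = Y_obs·Q·(S₀ − S) = 0.3138 × 3178 = 997.1 kg VSS/d.
R_O = Q·ΔS − 1.42 P_X = 3178 − 1416 = 1762 kg O₂/d.

R_O ≈ 1760 kg O₂/d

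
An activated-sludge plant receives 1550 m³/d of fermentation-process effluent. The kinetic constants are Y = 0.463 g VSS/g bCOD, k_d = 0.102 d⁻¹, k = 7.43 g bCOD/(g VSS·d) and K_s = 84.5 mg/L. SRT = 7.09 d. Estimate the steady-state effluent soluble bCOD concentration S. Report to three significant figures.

For a completely mixed reactor with recycle the Lawrence–McCarty relation gives S = K_s·(1 + k_d·θ_c) / [θ_c·(Y·k − k_d) − 1] = 84.5 × (1 + 0.102 × 7.09) / [7.09 × (0.463 × 7.43 − 0.102) − 1] = 145.6 / 22.67 = 6.424 mg/L.

S ≈ 6.42 mg/L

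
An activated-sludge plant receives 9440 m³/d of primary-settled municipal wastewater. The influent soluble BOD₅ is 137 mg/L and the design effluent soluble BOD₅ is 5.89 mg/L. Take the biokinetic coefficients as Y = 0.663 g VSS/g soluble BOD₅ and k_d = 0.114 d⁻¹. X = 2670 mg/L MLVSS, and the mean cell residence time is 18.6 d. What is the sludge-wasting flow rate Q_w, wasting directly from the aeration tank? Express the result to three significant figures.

Q_w ≈ 98.5 m³/d

From the SRT design equation V = Y Q (S₀−S) θ_c / [X (1 + k_d θ_c)] = 0.663 × 9440 × (137 − 5.89) × 18.6 / [2670 × (1 + 0.114 × 18.6)] = 1.53×10^7 / 8331 = 1832 m³.
For wasting at MLVSS concentration, Q_w = V/θ_c = 1832/18.6 = 98.49 m³/d.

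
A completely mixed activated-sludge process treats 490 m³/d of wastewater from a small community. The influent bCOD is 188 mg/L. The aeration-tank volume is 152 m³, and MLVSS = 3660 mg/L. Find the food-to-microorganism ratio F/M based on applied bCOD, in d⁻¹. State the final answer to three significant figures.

F/M ≈ 0.166 d⁻¹

Food-to-microorganism ratio F/M = Q S₀ / (V X) = 490 × 188 / (152.0 × 3660) = 0.1656 d⁻¹.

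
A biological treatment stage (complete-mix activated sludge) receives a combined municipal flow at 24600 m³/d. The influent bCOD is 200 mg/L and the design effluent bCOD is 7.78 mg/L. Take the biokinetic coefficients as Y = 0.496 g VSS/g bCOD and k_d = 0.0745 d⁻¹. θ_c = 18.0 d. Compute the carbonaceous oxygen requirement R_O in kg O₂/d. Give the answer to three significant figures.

Observed yield with endogenous decay: Y_obs = Y / (1 + k_d·θ_c) = 0.496 / (1 + 0.0745 × 18.0) = 0.496 / 2.341 = 0.2119 g VSS/g bCOD.
Substrate removed = Q·(S₀ − S) = 24600 m³/d × (200 − 7.78) g/m³ = 4.73×10^6 g/d = 4729 kg/d.
P_X = Y_obs·Q·(S₀ − S) = 0.2119 × 4729 = 1002 kg VSS/d.
R_O = Q·ΔS − 1.42 P_X = 4729 − 1423 = 3306 kg O₂/d.

R_O ≈ 3310 kg O₂/d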